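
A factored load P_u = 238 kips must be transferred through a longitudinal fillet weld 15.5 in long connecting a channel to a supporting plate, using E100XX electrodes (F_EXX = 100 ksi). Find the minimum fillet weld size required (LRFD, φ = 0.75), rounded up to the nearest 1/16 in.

Total weld length L = 15.5 in.
Required throat t_e = P_u / (φ × 0.6 F_EXX × L) = 238 / (0.75 × 0.6 × 100 × 15.5) = 0.3412 in.
Required leg w = t_e / 0.707 = 0.4826 in → use 1/2 in.

w = 1/2 in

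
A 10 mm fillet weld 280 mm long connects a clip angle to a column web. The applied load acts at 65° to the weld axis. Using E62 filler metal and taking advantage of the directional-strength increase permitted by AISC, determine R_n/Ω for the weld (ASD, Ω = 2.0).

E62XX → F_EXX = 620 MPa.
t_e = 0.707 × 10 = 7.07 mm; A_we = 7.07 × 280 = 1980 mm².
Directional factor: 1.0 + 0.5 sin^1.5(65°) = 1.431.
F_nw = 0.6 × 620 × 1.431 = 532.5 MPa.
R_n/Ω = (532.5 × 1980) / 2.0 × 10⁻³ = 527.1 kN.

R_n/Ω ≈ 527 kN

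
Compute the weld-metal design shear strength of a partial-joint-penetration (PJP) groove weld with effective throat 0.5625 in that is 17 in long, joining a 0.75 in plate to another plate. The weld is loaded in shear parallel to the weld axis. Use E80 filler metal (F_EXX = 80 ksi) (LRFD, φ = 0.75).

φR_n ≈ 344 kips

Effective throat (given) t_e = 0.5625 in.
A_we = 0.5625 × 17 = 9.562 in².
F_nw = 0.6 F_EXX = 48 ksi.
φR_n = 0.75 × 48 × 9.562 = 344.2 kips.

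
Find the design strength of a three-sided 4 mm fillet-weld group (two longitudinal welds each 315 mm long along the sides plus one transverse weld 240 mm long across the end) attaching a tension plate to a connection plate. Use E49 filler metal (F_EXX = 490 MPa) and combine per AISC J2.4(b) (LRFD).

t_e = 0.707 × 4 = 2.828 mm.
R_nwl = 0.6 × 490 × 2.828 × 630 × 10⁻³ = 523.8 kN (longitudinal, 2 welds).
R_nwt = 0.6 × 490 × 2.828 × 240 × 10⁻³ = 199.5 kN (transverse, base value).
(i) R_nwl + R_nwt = 723.3 kN; (ii) 0.85 R_nwl + 1.5 R_nwt = 744.5 kN.
R_n = max = 744.5 kN [governs: (ii)]; φR_n = 558.4 kN.

φR_n ≈ 558 kN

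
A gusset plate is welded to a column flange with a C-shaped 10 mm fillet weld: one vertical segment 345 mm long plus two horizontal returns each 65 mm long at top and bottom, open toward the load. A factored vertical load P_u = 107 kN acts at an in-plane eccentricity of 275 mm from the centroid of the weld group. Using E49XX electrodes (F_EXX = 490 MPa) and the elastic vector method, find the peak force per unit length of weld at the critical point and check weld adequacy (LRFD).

Total weld length L_w = 475 mm. Treat welds as unit-width lines.
Centroid: x̄ = 2×65×32.5 / 475 = 8.895 mm from the vertical weld.
Polar moment about centroid: J = I_x + I_y = [345³/12 + 2×65×172.5²] + [345×8.895² + 2(65³/12 + 65×23.61²)] = 7436000 mm³.
Direct shear f_v = P/L_w = 107×10³ / 475 = 225.3 N/mm (vertical).
Torsion M = P·e = 107×10³ × 275 = 29425000 N·mm.
Critical point at (x, y) = (56.11, 172.5) from centroid. f_tx = M·y/J = 682.6 N/mm; f_ty = M·x/J = 222 N/mm.
Resultant f_max = √[f_tx² + (f_v + f_ty)²] = √[682.6² + (225.3 + 222)²] = 816.1 N/mm.
Capacity per unit length: φr_n = 0.75 × 0.6 × 490 × (0.707 × 10) = 1559 N/mm.
816.1 ≤ 1559 → adequate.

f_max ≈ 816 N/mm; adequate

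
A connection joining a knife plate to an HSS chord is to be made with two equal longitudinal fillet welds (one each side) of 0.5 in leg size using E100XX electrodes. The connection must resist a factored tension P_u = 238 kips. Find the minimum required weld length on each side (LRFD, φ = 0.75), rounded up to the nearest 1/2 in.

L = 7.5 in on each side

E100XX → F_EXX = 100 ksi.
Throat t_e = 0.707 × 0.5 = 0.3535 in.
φr_n = 0.75 × 0.6 × 100 × 0.3535 = 15.91 kips/in.
L_req = P_u / φr_n = 238 / 15.91 = 14.96 in total.
Per side: 14.96 / 2 = 7.481 in.
Round up → use L = 7.5 in on each side.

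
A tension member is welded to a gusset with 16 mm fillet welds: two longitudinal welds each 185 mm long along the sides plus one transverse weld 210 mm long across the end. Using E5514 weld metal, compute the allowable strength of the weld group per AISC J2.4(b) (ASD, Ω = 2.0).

E55XX → F_EXX = 550 MPa.
t_e = 0.707 × 16 = 11.31 mm.
R_nwl = 0.6 × 550 × 11.31 × 370 × 10⁻³ = 1381 kN (longitudinal, 2 welds).
R_nwt = 0.6 × 550 × 11.31 × 210 × 10⁻³ = 783.9 kN (transverse, base value).
(i) R_nwl + R_nwt = 2165 kN; (ii) 0.85 R_nwl + 1.5 R_nwt = 2350 kN.
R_n = max = 2350 kN [governs: (ii)]; R_n/Ω = 1175 kN.

R_n/Ω ≈ 1170 kN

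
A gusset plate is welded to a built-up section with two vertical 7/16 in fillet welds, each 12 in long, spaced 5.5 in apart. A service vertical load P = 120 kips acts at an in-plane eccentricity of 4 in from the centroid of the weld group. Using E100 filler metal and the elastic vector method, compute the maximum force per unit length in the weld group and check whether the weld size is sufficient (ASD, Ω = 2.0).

E100XX → F_EXX = 100 ksi.
Total weld length L_w = 24 in. Treat welds as unit-width lines.
Polar moment about centroid: J = 2[d³/12 + d(b/2)²] = 2[12³/12 + 12×2.75²] = 469.5 in³.
Direct shear f_v = P/L_w = 120 / 24 = 5 kip/in (vertical).
Torsion M = P·e = 120 × 4 = 480 kip·in.
Critical point at (x, y) = (2.75, 6) from centroid. f_tx = M·y/J = 6.134 kip/in; f_ty = M·x/J = 2.812 kip/in.
Resultant f_max = √[f_tx² + (f_v + f_ty)²] = √[6.134² + (5 + 2.812)²] = 9.932 kip/in.
Capacity per unit length: r_n/Ω = (1/2.0) × 0.6 × 100 × (0.707 × 0.4375) = 9.279 kip/in.
9.932 > 9.279 → NOT adequate.

f_max ≈ 9.93 kip/in; NOT adequate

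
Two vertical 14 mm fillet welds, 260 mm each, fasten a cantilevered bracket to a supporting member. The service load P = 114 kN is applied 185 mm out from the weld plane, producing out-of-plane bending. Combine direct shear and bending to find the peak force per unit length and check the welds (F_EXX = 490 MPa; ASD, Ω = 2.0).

L_w = 2 × 260 = 520 mm; section modulus (unit throat) S = 2 × L²/6 = 22530 mm².
Direct shear f_v = P/L_w = 114×10³/520 = 219.2 N/mm.
Moment M = P × e = 114×10³ × 185 = 21090000 N·mm; bending f_b = M/S = 935.9 N/mm.
f_max = √(f_v² + f_b²) = √(219.2² + 935.9²) = 961.3 N/mm.
r_n/Ω = (1/2.0) × 0.6 × 490 × (0.707 × 14) = 1455 N/mm → adequate.

f_max ≈ 961 N/mm; adequate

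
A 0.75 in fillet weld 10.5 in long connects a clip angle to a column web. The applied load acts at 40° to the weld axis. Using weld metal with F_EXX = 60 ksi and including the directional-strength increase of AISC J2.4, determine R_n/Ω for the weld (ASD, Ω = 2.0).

t_e = 0.707 × 0.75 = 0.5302 in; A_we = 0.5302 × 10.5 = 5.568 in².
Directional factor: 1.0 + 0.5 sin^1.5(40°) = 1.258.
F_nw = 0.6 × 60 × 1.258 = 45.28 ksi.
R_n/Ω = (45.28 × 5.568) / 2.0 = 126 kips.

R_n/Ω ≈ 126 kips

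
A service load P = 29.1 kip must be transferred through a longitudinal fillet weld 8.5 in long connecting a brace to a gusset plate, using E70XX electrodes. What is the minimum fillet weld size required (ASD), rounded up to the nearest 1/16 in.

w = 1/4 in

E70XX → F_EXX = 70 ksi.
Total weld length L = 8.5 in.
Required throat t_e = P × Ω / (0.6 F_EXX × L) = 29.1 × 2.0 / (0.6 × 70 × 8.5) = 0.163 in.
Required leg w = t_e / 0.707 = 0.2306 in → use 1/4 in.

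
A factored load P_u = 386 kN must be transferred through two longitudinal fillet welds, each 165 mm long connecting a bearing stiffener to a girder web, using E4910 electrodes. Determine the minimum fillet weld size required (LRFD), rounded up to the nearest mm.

E49XX → F_EXX = 490 MPa.
Total weld length L = 330 mm.
Required throat t_e = P_u / (φ × 0.6 F_EXX × L) = 386 / (0.75 × 0.6 × 490 × 330 × 10⁻³) = 5.305 mm.
Required leg w = t_e / 0.707 = 7.503 mm → use 8 mm.

w = 8 mm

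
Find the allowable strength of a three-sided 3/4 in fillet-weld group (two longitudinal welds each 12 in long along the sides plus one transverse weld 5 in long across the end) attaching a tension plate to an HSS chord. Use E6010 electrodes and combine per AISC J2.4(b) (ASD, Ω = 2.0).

R_n/Ω ≈ 277 kips

E60XX → F_EXX = 60 ksi.
t_e = 0.707 × 0.75 = 0.5302 in.
R_nwl = 0.6 × 60 × 0.5302 × 24 = 458.1 kips (longitudinal, 2 welds).
R_nwt = 0.6 × 60 × 0.5302 × 5 = 95.44 kips (transverse, base value).
(i) R_nwl + R_nwt = 553.6 kips; (ii) 0.85 R_nwl + 1.5 R_nwt = 532.6 kips.
R_n = max = 553.6 kips [governs: (i)]; R_n/Ω = 276.8 kips.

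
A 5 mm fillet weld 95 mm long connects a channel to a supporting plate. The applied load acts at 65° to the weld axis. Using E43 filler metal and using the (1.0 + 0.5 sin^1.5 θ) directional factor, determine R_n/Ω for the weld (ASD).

E43XX → F_EXX = 430 MPa.
t_e = 0.707 × 5 = 3.535 mm; A_we = 3.535 × 95 = 335.8 mm².
Directional factor: 1.0 + 0.5 sin^1.5(65°) = 1.431.
F_nw = 0.6 × 430 × 1.431 = 369.3 MPa.
R_n/Ω = (369.3 × 335.8) / 2.0 × 10⁻³ = 62.01 kN.

R_n/Ω ≈ 62 kN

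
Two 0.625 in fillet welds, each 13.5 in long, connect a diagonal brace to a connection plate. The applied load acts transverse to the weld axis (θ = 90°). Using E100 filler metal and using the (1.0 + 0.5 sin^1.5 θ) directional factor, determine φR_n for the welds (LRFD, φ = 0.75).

φR_n ≈ 805 kips

E100XX → F_EXX = 100 ksi.
t_e = 0.707 × 0.625 = 0.4419 in; A_we = 0.4419 × 27 = 11.93 in².
Directional factor: 1.0 + 0.5 sin^1.5(90°) = 1.5.
F_nw = 0.6 × 100 × 1.5 = 90 ksi.
φR_n = 0.75 × 90 × 11.93 = 805.3 kips.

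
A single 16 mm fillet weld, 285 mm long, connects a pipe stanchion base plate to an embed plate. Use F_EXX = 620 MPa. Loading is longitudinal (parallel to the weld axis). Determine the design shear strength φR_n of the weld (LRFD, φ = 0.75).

φR_n ≈ 899 kN

Effective throat t_e = 0.707 × 16 = 11.31 mm.
Total length L = 285 mm; A_we = 11.31 × 285 = 3224 mm².
F_nw = 0.6 F_EXX = 0.6 × 620 = 372 MPa.
φR_n = 0.75 × 372 × 3224 × 10⁻³ = 899.5 kN.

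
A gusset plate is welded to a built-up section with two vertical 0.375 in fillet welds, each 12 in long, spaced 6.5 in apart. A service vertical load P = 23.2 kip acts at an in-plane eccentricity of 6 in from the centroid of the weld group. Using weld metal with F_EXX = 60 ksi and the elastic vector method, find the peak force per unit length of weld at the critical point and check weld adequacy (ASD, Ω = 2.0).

f_max ≈ 2.37 kip/in; adequate

Total weld length L_w = 24 in. Treat welds as unit-width lines.
Polar moment about centroid: J = 2[d³/12 + d(b/2)²] = 2[12³/12 + 12×3.25²] = 541.5 in³.
Direct shear f_v = P/L_w = 23.2 / 24 = 0.9667 kip/in (vertical).
Torsion M = P·e = 23.2 × 6 = 139.2 kip·in.
Critical point at (x, y) = (3.25, 6) from centroid. f_tx = M·y/J = 1.542 kip/in; f_ty = M·x/J = 0.8355 kip/in.
Resultant f_max = √[f_tx² + (f_v + f_ty)²] = √[1.542² + (0.9667 + 0.8355)²] = 2.372 kip/in.
Capacity per unit length: r_n/Ω = (1/2.0) × 0.6 × 60 × (0.707 × 0.375) = 4.772 kip/in.
2.372 ≤ 4.772 → adequate.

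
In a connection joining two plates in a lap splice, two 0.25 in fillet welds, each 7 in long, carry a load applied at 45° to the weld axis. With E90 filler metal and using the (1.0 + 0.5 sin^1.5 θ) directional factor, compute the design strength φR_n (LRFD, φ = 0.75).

E90XX → F_EXX = 90 ksi.
t_e = 0.707 × 0.25 = 0.1767 in; A_we = 0.1767 × 14 = 2.474 in².
Directional factor: 1.0 + 0.5 sin^1.5(45°) = 1.297.
F_nw = 0.6 × 90 × 1.297 = 70.05 ksi.
φR_n = 0.75 × 70.05 × 2.474 = 130 kip.

φR_n ≈ 130 kip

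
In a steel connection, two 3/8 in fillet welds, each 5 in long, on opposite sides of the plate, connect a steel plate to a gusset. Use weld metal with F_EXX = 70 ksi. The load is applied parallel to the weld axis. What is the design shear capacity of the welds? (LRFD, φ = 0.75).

Effective throat t_e = 0.707 × 0.375 = 0.2651 in.
Total length L = 10 in; A_we = 0.2651 × 10 = 2.651 in².
F_nw = 0.6 F_EXX = 0.6 × 70 = 42 ksi.
φR_n = 0.75 × 42 × 2.651 = 83.51 kips.

φR_n ≈ 83.5 kips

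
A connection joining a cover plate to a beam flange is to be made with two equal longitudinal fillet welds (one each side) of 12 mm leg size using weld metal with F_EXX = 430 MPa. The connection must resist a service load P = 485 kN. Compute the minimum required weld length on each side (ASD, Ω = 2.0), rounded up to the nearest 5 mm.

Throat t_e = 0.707 × 12 = 8.484 mm.
r_n/Ω = (0.6 × 430 × 8.484) / 2.0 = 1094 N/mm = 1.094 kN/mm.
L_req = P / (r_n/Ω) = 485 / 1.094 = 443.2 mm total.
Per side: 443.2 / 2 = 221.6 mm.
Round up → use L = 225 mm on each side.

L = 225 mm on each side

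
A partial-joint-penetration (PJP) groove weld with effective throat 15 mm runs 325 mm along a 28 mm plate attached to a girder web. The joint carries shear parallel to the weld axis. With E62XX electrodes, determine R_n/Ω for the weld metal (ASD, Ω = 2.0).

R_n/Ω ≈ 907 kN

E62XX → F_EXX = 620 MPa.
Effective throat (given) t_e = 15 mm.
A_we = 15 × 325 = 4875 mm².
F_nw = 0.6 F_EXX = 372 MPa.
R_n/Ω = (372 × 4875) / 2.0 × 10⁻³ = 906.8 kN.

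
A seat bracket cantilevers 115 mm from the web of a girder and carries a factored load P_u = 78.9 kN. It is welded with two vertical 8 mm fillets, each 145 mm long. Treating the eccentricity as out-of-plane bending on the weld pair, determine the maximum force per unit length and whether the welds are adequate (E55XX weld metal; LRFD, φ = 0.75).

E55XX → F_EXX = 550 MPa.
L_w = 2 × 145 = 290 mm; section modulus (unit throat) S = 2 × L²/6 = 7008 mm².
Direct shear f_v = P/L_w = 78.9×10³/290 = 272.1 N/mm.
Moment M = P × e = 78.9×10³ × 115 = 9073500 N·mm; bending f_b = M/S = 1295 N/mm.
f_max = √(f_v² + f_b²) = √(272.1² + 1295²) = 1323 N/mm.
φr_n = 0.75 × 0.6 × 550 × (0.707 × 8) = 1400 N/mm → adequate.

f_max ≈ 1320 N/mm; adequate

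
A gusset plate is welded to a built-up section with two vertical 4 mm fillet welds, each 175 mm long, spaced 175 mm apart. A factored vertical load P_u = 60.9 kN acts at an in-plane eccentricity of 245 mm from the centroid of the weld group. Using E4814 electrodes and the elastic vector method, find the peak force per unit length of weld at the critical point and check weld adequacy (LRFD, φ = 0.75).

f_max ≈ 652 N/mm; NOT adequate

E48XX → F_EXX = 480 MPa.
Total weld length L_w = 350 mm. Treat welds as unit-width lines.
Polar moment about centroid: J = 2[d³/12 + d(b/2)²] = 2[175³/12 + 175×87.5²] = 3573000 mm³.
Direct shear f_v = P/L_w = 60.9×10³ / 350 = 174 N/mm (vertical).
Torsion M = P·e = 60.9×10³ × 245 = 14920000 N·mm.
Critical point at (x, y) = (87.5, 87.5) from centroid. f_tx = M·y/J = 365.4 N/mm; f_ty = M·x/J = 365.4 N/mm.
Resultant f_max = √[f_tx² + (f_v + f_ty)²] = √[365.4² + (174 + 365.4)²] = 651.5 N/mm.
Capacity per unit length: φr_n = 0.75 × 0.6 × 480 × (0.707 × 4) = 610.8 N/mm.
651.5 > 610.8 → NOT adequate.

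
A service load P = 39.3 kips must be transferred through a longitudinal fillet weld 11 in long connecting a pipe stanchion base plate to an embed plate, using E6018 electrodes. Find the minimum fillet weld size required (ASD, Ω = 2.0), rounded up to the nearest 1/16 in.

E60XX → F_EXX = 60 ksi.
Total weld length L = 11 in.
Required throat t_e = P × Ω / (0.6 F_EXX × L) = 39.3 × 2.0 / (0.6 × 60 × 11) = 0.1985 in.
Required leg w = t_e / 0.707 = 0.2807 in → use 5/16 in.

w = 5/16 in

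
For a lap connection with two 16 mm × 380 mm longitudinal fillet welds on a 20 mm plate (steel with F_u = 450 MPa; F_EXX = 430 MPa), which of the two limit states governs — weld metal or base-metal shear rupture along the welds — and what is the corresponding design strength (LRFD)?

t_e = 0.707 × 16 = 11.31 mm; L = 760 mm.
Weld metal: φR_n = 0.75 × 0.6 × 430 × 11.31 × 760 × 10⁻³ = 1664 kN.
Base metal (shear rupture): φR_n = 0.75 × 0.6 × 450 × 20 × 760 × 10⁻³ = 3078 kN.
Governing: weld metal.

φR_n ≈ 1660 kN (weld metal governs)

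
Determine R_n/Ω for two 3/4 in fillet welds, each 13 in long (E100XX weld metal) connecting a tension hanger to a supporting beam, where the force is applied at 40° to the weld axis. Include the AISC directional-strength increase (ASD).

E100XX → F_EXX = 100 ksi.
t_e = 0.707 × 0.75 = 0.5302 in; A_we = 0.5302 × 26 = 13.79 in².
Directional factor: 1.0 + 0.5 sin^1.5(40°) = 1.258.
F_nw = 0.6 × 100 × 1.258 = 75.46 ksi.
R_n/Ω = (75.46 × 13.79) / 2.0 = 520.2 kips.

R_n/Ω ≈ 520 kips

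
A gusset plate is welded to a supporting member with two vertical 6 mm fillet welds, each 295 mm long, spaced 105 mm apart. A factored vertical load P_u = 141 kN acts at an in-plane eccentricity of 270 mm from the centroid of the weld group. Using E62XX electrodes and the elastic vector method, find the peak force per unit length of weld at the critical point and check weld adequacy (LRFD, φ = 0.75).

f_max ≈ 1110 N/mm; adequate

E62XX → F_EXX = 620 MPa.
Total weld length L_w = 590 mm. Treat welds as unit-width lines.
Polar moment about centroid: J = 2[d³/12 + d(b/2)²] = 2[295³/12 + 295×52.5²] = 5905000 mm³.
Direct shear f_v = P/L_w = 141×10³ / 590 = 239 N/mm (vertical).
Torsion M = P·e = 141×10³ × 270 = 38070000 N·mm.
Critical point at (x, y) = (52.5, 147.5) from centroid. f_tx = M·y/J = 951 N/mm; f_ty = M·x/J = 338.5 N/mm.
Resultant f_max = √[f_tx² + (f_v + f_ty)²] = √[951² + (239 + 338.5)²] = 1113 N/mm.
Capacity per unit length: φr_n = 0.75 × 0.6 × 620 × (0.707 × 6) = 1184 N/mm.
1113 ≤ 1184 → adequate.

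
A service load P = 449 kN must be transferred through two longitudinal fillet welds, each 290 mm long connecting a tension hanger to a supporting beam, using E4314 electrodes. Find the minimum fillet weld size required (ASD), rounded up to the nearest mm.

E43XX → F_EXX = 430 MPa.
Total weld length L = 580 mm.
Required throat t_e = P × Ω / (0.6 F_EXX × L) = 449 × 2.0 / (0.6 × 430 × 580 × 10⁻³) = 6.001 mm.
Required leg w = t_e / 0.707 = 8.488 mm → use 9 mm.

w = 9 mm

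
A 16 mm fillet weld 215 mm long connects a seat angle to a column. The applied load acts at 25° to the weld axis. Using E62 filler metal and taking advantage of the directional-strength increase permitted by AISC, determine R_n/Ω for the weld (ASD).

E62XX → F_EXX = 620 MPa.
t_e = 0.707 × 16 = 11.31 mm; A_we = 11.31 × 215 = 2432 mm².
Directional factor: 1.0 + 0.5 sin^1.5(25°) = 1.137.
F_nw = 0.6 × 620 × 1.137 = 423.1 MPa.
R_n/Ω = (423.1 × 2432) / 2.0 × 10⁻³ = 514.5 kN.

R_n/Ω ≈ 515 kN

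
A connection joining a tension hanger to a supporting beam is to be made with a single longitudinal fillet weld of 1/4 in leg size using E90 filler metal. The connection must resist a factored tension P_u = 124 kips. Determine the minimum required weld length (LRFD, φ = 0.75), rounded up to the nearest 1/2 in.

L = 17.5 in

E90XX → F_EXX = 90 ksi.
Throat t_e = 0.707 × 0.25 = 0.1767 in.
φr_n = 0.75 × 0.6 × 90 × 0.1767 = 7.158 kips/in.
L_req = P_u / φr_n = 124 / 7.158 = 17.32 in total.
Round up → use L = 17.5 in.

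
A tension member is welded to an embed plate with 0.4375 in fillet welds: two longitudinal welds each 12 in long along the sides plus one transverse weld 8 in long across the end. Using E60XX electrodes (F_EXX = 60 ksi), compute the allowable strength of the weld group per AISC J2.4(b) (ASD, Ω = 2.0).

t_e = 0.707 × 0.4375 = 0.3093 in.
R_nwl = 0.6 × 60 × 0.3093 × 24 = 267.2 kips (longitudinal, 2 welds).
R_nwt = 0.6 × 60 × 0.3093 × 8 = 89.08 kips (transverse, base value).
(i) R_nwl + R_nwt = 356.3 kips; (ii) 0.85 R_nwl + 1.5 R_nwt = 360.8 kips.
R_n = max = 360.8 kips [governs: (ii)]; R_n/Ω = 180.4 kips.

R_n/Ω ≈ 180 kips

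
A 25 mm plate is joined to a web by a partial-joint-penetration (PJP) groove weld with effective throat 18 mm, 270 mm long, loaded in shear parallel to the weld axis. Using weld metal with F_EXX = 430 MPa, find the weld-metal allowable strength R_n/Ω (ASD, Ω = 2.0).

Effective throat (given) t_e = 18 mm.
A_we = 18 × 270 = 4860 mm².
F_nw = 0.6 F_EXX = 258 MPa.
R_n/Ω = (258 × 4860) / 2.0 × 10⁻³ = 626.9 kN.

R_n/Ω ≈ 627 kN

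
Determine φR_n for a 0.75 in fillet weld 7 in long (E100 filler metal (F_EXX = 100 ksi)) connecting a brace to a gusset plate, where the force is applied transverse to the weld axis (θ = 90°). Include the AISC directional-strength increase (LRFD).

t_e = 0.707 × 0.75 = 0.5302 in; A_we = 0.5302 × 7 = 3.712 in².
Directional factor: 1.0 + 0.5 sin^1.5(90°) = 1.5.
F_nw = 0.6 × 100 × 1.5 = 90 ksi.
φR_n = 0.75 × 90 × 3.712 = 250.5 kip.

φR_n ≈ 251 kip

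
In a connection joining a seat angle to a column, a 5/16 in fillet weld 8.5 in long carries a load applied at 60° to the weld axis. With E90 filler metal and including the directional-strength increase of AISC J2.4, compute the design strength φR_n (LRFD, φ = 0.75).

E90XX → F_EXX = 90 ksi.
t_e = 0.707 × 0.3125 = 0.2209 in; A_we = 0.2209 × 8.5 = 1.878 in².
Directional factor: 1.0 + 0.5 sin^1.5(60°) = 1.403.
F_nw = 0.6 × 90 × 1.403 = 75.76 ksi.
φR_n = 0.75 × 75.76 × 1.878 = 106.7 kip.

φR_n ≈ 107 kip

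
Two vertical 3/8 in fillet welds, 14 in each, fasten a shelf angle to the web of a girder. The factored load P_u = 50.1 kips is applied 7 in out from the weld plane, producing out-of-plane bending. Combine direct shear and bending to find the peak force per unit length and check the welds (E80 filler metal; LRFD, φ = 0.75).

E80XX → F_EXX = 80 ksi.
L_w = 2 × 14 = 28 in; section modulus (unit throat) S = 2 × L²/6 = 65.33 in².
Direct shear f_v = P/L_w = 50.1/28 = 1.789 kip/in.
Moment M = P × e = 50.1 × 7 = 350.7 kip·in; bending f_b = M/S = 5.368 kip/in.
f_max = √(f_v² + f_b²) = √(1.789² + 5.368²) = 5.658 kip/in.
φr_n = 0.75 × 0.6 × 80 × (0.707 × 0.375) = 9.544 kip/in → adequate.

f_max ≈ 5.66 kip/in; adequate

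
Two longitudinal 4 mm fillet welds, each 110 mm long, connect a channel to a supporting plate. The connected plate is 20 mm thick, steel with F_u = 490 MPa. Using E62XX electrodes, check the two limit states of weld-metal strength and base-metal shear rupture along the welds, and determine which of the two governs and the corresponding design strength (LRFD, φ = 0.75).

E62XX → F_EXX = 620 MPa.
t_e = 0.707 × 4 = 2.828 mm; L = 220 mm.
Weld metal: φR_n = 0.75 × 0.6 × 620 × 2.828 × 220 × 10⁻³ = 173.6 kN.
Base metal (shear rupture): φR_n = 0.75 × 0.6 × 490 × 20 × 220 × 10⁻³ = 970.2 kN.
Governing: weld metal.

φR_n ≈ 174 kN (weld metal governs)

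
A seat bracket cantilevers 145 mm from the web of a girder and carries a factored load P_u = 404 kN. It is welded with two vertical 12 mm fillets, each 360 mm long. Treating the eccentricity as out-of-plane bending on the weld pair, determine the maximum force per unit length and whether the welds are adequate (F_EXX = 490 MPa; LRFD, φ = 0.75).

L_w = 2 × 360 = 720 mm; section modulus (unit throat) S = 2 × L²/6 = 43200 mm².
Direct shear f_v = P/L_w = 404×10³/720 = 561.1 N/mm.
Moment M = P × e = 404×10³ × 145 = 58580000 N·mm; bending f_b = M/S = 1356 N/mm.
f_max = √(f_v² + f_b²) = √(561.1² + 1356²) = 1468 N/mm.
φr_n = 0.75 × 0.6 × 490 × (0.707 × 12) = 1871 N/mm → adequate.

f_max ≈ 1470 N/mm; adequate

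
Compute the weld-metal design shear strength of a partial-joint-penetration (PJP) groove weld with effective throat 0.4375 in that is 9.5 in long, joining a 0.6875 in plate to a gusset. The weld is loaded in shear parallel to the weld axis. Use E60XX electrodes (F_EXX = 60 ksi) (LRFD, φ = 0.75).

Effective throat (given) t_e = 0.4375 in.
A_we = 0.4375 × 9.5 = 4.156 in².
F_nw = 0.6 F_EXX = 36 ksi.
φR_n = 0.75 × 36 × 4.156 = 112.2 kip.

φR_n ≈ 112 kip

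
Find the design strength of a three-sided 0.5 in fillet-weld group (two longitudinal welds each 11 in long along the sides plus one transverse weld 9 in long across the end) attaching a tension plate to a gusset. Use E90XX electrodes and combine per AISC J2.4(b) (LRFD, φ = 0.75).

φR_n ≈ 461 kips

E90XX → F_EXX = 90 ksi.
t_e = 0.707 × 0.5 = 0.3535 in.
R_nwl = 0.6 × 90 × 0.3535 × 22 = 420 kips (longitudinal, 2 welds).
R_nwt = 0.6 × 90 × 0.3535 × 9 = 171.8 kips (transverse, base value).
(i) R_nwl + R_nwt = 591.8 kips; (ii) 0.85 R_nwl + 1.5 R_nwt = 614.7 kips.
R_n = max = 614.7 kips [governs: (ii)]; φR_n = 461 kips.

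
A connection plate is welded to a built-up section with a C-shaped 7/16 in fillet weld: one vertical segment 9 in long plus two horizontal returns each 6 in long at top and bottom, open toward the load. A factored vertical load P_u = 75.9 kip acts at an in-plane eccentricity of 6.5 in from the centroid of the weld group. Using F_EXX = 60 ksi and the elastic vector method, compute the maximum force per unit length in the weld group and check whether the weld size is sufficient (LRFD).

Total weld length L_w = 21 in. Treat welds as unit-width lines.
Centroid: x̄ = 2×6×3 / 21 = 1.714 in from the vertical weld.
Polar moment about centroid: J = I_x + I_y = [9³/12 + 2×6×4.5²] + [9×1.714² + 2(6³/12 + 6×1.286²)] = 386 in³.
Direct shear f_v = P/L_w = 75.9 / 21 = 3.614 kip/in (vertical).
Torsion M = P·e = 75.9 × 6.5 = 493.35 kip·in.
Critical point at (x, y) = (4.286, 4.5) from centroid. f_tx = M·y/J = 5.751 kip/in; f_ty = M·x/J = 5.477 kip/in.
Resultant f_max = √[f_tx² + (f_v + f_ty)²] = √[5.751² + (3.614 + 5.477)²] = 10.76 kip/in.
Capacity per unit length: φr_n = 0.75 × 0.6 × 60 × (0.707 × 0.4375) = 8.351 kip/in.
10.76 > 8.351 → NOT adequate.

f_max ≈ 10.8 kip/in; NOT adequate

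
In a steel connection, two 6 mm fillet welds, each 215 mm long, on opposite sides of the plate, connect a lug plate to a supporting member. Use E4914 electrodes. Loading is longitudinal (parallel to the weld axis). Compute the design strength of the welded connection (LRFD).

φR_n ≈ 402 kN

E49XX → F_EXX = 490 MPa.
Effective throat t_e = 0.707 × 6 = 4.242 mm.
Total length L = 430 mm; A_we = 4.242 × 430 = 1824 mm².
F_nw = 0.6 F_EXX = 0.6 × 490 = 294 MPa.
φR_n = 0.75 × 294 × 1824 × 10⁻³ = 402.2 kN.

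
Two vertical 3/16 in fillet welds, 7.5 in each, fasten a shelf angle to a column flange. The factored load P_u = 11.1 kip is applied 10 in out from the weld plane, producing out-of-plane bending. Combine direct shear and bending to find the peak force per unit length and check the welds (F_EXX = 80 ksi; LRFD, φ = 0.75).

L_w = 2 × 7.5 = 15 in; section modulus (unit throat) S = 2 × L²/6 = 18.75 in².
Direct shear f_v = P/L_w = 11.1/15 = 0.74 kip/in.
Moment M = P × e = 11.1 × 10 = 111 kip·in; bending f_b = M/S = 5.92 kip/in.
f_max = √(f_v² + f_b²) = √(0.74² + 5.92²) = 5.966 kip/in.
φr_n = 0.75 × 0.6 × 80 × (0.707 × 0.1875) = 4.772 kip/in → NOT adequate.

f_max ≈ 5.97 kip/in; NOT adequate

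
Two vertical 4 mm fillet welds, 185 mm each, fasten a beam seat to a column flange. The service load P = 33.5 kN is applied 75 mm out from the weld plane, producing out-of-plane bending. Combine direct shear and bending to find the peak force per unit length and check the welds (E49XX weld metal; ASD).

f_max ≈ 238 N/mm; adequate

E49XX → F_EXX = 490 MPa.
L_w = 2 × 185 = 370 mm; section modulus (unit throat) S = 2 × L²/6 = 11410 mm².
Direct shear f_v = P/L_w = 33.5×10³/370 = 90.54 N/mm.
Moment M = P × e = 33.5×10³ × 75 = 2512500 N·mm; bending f_b = M/S = 220.2 N/mm.
f_max = √(f_v² + f_b²) = √(90.54² + 220.2²) = 238.1 N/mm.
r_n/Ω = (1/2.0) × 0.6 × 490 × (0.707 × 4) = 415.7 N/mm → adequate.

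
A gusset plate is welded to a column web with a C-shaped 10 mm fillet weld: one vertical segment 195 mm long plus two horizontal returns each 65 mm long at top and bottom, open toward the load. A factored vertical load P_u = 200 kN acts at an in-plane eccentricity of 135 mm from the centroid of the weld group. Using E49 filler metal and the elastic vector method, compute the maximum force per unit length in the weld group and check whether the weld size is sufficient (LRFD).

E49XX → F_EXX = 490 MPa.
Total weld length L_w = 325 mm. Treat welds as unit-width lines.
Centroid: x̄ = 2×65×32.5 / 325 = 13 mm from the vertical weld.
Polar moment about centroid: J = I_x + I_y = [195³/12 + 2×65×97.5²] + [195×13² + 2(65³/12 + 65×19.5²)] = 1982000 mm³.
Direct shear f_v = P/L_w = 200×10³ / 325 = 615.4 N/mm (vertical).
Torsion M = P·e = 200×10³ × 135 = 27000000 N·mm.
Critical point at (x, y) = (52, 97.5) from centroid. f_tx = M·y/J = 1328 N/mm; f_ty = M·x/J = 708.4 N/mm.
Resultant f_max = √[f_tx² + (f_v + f_ty)²] = √[1328² + (615.4 + 708.4)²] = 1875 N/mm.
Capacity per unit length: φr_n = 0.75 × 0.6 × 490 × (0.707 × 10) = 1559 N/mm.
1875 > 1559 → NOT adequate.

f_max ≈ 1880 N/mm; NOT adequate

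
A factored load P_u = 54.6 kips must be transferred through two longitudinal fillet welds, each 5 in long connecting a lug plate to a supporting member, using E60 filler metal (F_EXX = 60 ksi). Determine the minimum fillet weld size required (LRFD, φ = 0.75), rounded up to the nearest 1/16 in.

w = 5/16 in

Total weld length L = 10 in.
Required throat t_e = P_u / (φ × 0.6 F_EXX × L) = 54.6 / (0.75 × 0.6 × 60 × 10) = 0.2022 in.
Required leg w = t_e / 0.707 = 0.286 in → use 5/16 in.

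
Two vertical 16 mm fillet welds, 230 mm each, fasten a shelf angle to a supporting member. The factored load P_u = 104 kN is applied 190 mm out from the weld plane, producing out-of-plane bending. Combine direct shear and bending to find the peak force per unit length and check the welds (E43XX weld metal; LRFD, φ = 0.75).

f_max ≈ 1140 N/mm; adequate

E43XX → F_EXX = 430 MPa.
L_w = 2 × 230 = 460 mm; section modulus (unit throat) S = 2 × L²/6 = 17630 mm².
Direct shear f_v = P/L_w = 104×10³/460 = 226.1 N/mm.
Moment M = P × e = 104×10³ × 190 = 19760000 N·mm; bending f_b = M/S = 1121 N/mm.
f_max = √(f_v² + f_b²) = √(226.1² + 1121²) = 1143 N/mm.
φr_n = 0.75 × 0.6 × 430 × (0.707 × 16) = 2189 N/mm → adequate.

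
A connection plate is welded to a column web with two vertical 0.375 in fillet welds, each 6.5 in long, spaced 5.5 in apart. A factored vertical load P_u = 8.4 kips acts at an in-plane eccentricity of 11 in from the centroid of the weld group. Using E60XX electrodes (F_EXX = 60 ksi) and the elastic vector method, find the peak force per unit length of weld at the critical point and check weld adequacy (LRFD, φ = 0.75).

Total weld length L_w = 13 in. Treat welds as unit-width lines.
Polar moment about centroid: J = 2[d³/12 + d(b/2)²] = 2[6.5³/12 + 6.5×2.75²] = 144.1 in³.
Direct shear f_v = P/L_w = 8.4 / 13 = 0.6462 kip/in (vertical).
Torsion M = P·e = 8.4 × 11 = 92.4 kip·in.
Critical point at (x, y) = (2.75, 3.25) from centroid. f_tx = M·y/J = 2.084 kip/in; f_ty = M·x/J = 1.764 kip/in.
Resultant f_max = √[f_tx² + (f_v + f_ty)²] = √[2.084² + (0.6462 + 1.764)²] = 3.186 kip/in.
Capacity per unit length: φr_n = 0.75 × 0.6 × 60 × (0.707 × 0.375) = 7.158 kip/in.
3.186 ≤ 7.158 → adequate.

f_max ≈ 3.19 kip/in; adequate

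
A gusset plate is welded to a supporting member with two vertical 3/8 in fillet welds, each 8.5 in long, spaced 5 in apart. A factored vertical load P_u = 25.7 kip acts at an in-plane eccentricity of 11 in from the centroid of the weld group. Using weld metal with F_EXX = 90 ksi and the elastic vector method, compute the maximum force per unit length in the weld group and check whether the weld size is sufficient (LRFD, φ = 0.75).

f_max ≈ 7.56 kip/in; adequate

Total weld length L_w = 17 in. Treat welds as unit-width lines.
Polar moment about centroid: J = 2[d³/12 + d(b/2)²] = 2[8.5³/12 + 8.5×2.5²] = 208.6 in³.
Direct shear f_v = P/L_w = 25.7 / 17 = 1.512 kip/in (vertical).
Torsion M = P·e = 25.7 × 11 = 282.7 kip·in.
Critical point at (x, y) = (2.5, 4.25) from centroid. f_tx = M·y/J = 5.76 kip/in; f_ty = M·x/J = 3.388 kip/in.
Resultant f_max = √[f_tx² + (f_v + f_ty)²] = √[5.76² + (1.512 + 3.388)²] = 7.562 kip/in.
Capacity per unit length: φr_n = 0.75 × 0.6 × 90 × (0.707 × 0.375) = 10.74 kip/in.
7.562 ≤ 10.74 → adequate.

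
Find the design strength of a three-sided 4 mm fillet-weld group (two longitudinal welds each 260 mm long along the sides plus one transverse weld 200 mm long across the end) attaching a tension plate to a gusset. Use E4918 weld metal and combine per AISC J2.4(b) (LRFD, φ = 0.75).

E49XX → F_EXX = 490 MPa.
t_e = 0.707 × 4 = 2.828 mm.
R_nwl = 0.6 × 490 × 2.828 × 520 × 10⁻³ = 432.3 kN (longitudinal, 2 welds).
R_nwt = 0.6 × 490 × 2.828 × 200 × 10⁻³ = 166.3 kN (transverse, base value).
(i) R_nwl + R_nwt = 598.6 kN; (ii) 0.85 R_nwl + 1.5 R_nwt = 616.9 kN.
R_n = max = 616.9 kN [governs: (ii)]; φR_n = 462.7 kN.

φR_n ≈ 463 kN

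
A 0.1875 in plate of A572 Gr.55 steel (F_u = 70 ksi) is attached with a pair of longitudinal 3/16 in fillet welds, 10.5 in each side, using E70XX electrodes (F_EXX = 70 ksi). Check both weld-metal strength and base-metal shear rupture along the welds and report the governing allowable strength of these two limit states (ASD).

t_e = 0.707 × 0.1875 = 0.1326 in; L = 21 in.
Weld metal: R_n/Ω = (1/2.0) × 0.6 × 70 × 0.1326 × 21 = 58.46 kip.
Base metal (shear rupture): R_n/Ω = (1/2.0) × 0.6 × 70 × 0.1875 × 21 = 82.69 kip.
Governing: weld metal.

R_n/Ω ≈ 58.5 kip (weld metal governs)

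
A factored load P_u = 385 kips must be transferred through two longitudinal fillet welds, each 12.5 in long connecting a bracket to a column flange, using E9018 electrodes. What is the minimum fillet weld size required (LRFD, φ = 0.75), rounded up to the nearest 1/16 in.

w = 9/16 in

E90XX → F_EXX = 90 ksi.
Total weld length L = 25 in.
Required throat t_e = P_u / (φ × 0.6 F_EXX × L) = 385 / (0.75 × 0.6 × 90 × 25) = 0.3802 in.
Required leg w = t_e / 0.707 = 0.5378 in → use 9/16 in.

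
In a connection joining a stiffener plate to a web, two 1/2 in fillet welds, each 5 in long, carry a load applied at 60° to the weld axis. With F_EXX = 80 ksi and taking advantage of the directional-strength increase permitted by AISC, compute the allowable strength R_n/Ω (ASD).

t_e = 0.707 × 0.5 = 0.3535 in; A_we = 0.3535 × 10 = 3.535 in².
Directional factor: 1.0 + 0.5 sin^1.5(60°) = 1.403.
F_nw = 0.6 × 80 × 1.403 = 67.34 ksi.
R_n/Ω = (67.34 × 3.535) / 2.0 = 119 kip.

R_n/Ω ≈ 119 kip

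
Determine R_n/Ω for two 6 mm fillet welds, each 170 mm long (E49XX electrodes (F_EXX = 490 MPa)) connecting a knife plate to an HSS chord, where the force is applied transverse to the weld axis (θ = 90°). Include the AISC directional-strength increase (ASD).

t_e = 0.707 × 6 = 4.242 mm; A_we = 4.242 × 340 = 1442 mm².
Directional factor: 1.0 + 0.5 sin^1.5(90°) = 1.5.
F_nw = 0.6 × 490 × 1.5 = 441 MPa.
R_n/Ω = (441 × 1442) / 2.0 × 10⁻³ = 318 kN.

R_n/Ω ≈ 318 kN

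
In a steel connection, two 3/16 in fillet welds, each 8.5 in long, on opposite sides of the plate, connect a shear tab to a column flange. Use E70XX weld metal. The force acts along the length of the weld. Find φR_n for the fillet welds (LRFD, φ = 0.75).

E70XX → F_EXX = 70 ksi.
Effective throat t_e = 0.707 × 0.1875 = 0.1326 in.
Total length L = 17 in; A_we = 0.1326 × 17 = 2.254 in².
F_nw = 0.6 F_EXX = 0.6 × 70 = 42 ksi.
φR_n = 0.75 × 42 × 2.254 = 70.99 kips.

φR_n ≈ 71 kips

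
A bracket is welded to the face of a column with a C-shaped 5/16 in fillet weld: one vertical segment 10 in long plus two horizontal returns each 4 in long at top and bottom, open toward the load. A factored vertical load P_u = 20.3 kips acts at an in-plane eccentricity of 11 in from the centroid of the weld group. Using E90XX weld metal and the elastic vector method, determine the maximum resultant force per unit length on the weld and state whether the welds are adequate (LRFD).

E90XX → F_EXX = 90 ksi.
Total weld length L_w = 18 in. Treat welds as unit-width lines.
Centroid: x̄ = 2×4×2 / 18 = 0.8889 in from the vertical weld.
Polar moment about centroid: J = I_x + I_y = [10³/12 + 2×4×5²] + [10×0.8889² + 2(4³/12 + 4×1.111²)] = 311.8 in³.
Direct shear f_v = P/L_w = 20.3 / 18 = 1.128 kip/in (vertical).
Torsion M = P·e = 20.3 × 11 = 223.3 kip·in.
Critical point at (x, y) = (3.111, 5) from centroid. f_tx = M·y/J = 3.581 kip/in; f_ty = M·x/J = 2.228 kip/in.
Resultant f_max = √[f_tx² + (f_v + f_ty)²] = √[3.581² + (1.128 + 2.228)²] = 4.908 kip/in.
Capacity per unit length: φr_n = 0.75 × 0.6 × 90 × (0.707 × 0.3125) = 8.948 kip/in.
4.908 ≤ 8.948 → adequate.

f_max ≈ 4.91 kip/in; adequate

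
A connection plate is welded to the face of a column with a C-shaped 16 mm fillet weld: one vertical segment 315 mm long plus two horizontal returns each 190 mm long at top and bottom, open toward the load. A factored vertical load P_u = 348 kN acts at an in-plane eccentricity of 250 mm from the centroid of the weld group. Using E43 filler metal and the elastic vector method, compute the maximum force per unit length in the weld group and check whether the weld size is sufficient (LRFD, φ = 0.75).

f_max ≈ 1610 N/mm; adequate

E43XX → F_EXX = 430 MPa.
Total weld length L_w = 695 mm. Treat welds as unit-width lines.
Centroid: x̄ = 2×190×95 / 695 = 51.94 mm from the vertical weld.
Polar moment about centroid: J = I_x + I_y = [315³/12 + 2×190×157.5²] + [315×51.94² + 2(190³/12 + 190×43.06²)] = 14730000 mm³.
Direct shear f_v = P/L_w = 348×10³ / 695 = 500.7 N/mm (vertical).
Torsion M = P·e = 348×10³ × 250 = 87000000 N·mm.
Critical point at (x, y) = (138.1, 157.5) from centroid. f_tx = M·y/J = 930.3 N/mm; f_ty = M·x/J = 815.5 N/mm.
Resultant f_max = √[f_tx² + (f_v + f_ty)²] = √[930.3² + (500.7 + 815.5)²] = 1612 N/mm.
Capacity per unit length: φr_n = 0.75 × 0.6 × 430 × (0.707 × 16) = 2189 N/mm.
1612 ≤ 2189 → adequate.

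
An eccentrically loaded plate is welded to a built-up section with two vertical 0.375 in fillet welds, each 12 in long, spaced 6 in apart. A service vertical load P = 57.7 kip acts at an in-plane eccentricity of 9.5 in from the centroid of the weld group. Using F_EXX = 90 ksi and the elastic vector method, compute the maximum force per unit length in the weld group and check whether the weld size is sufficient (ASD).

f_max ≈ 8.64 kip/in; NOT adequate

Total weld length L_w = 24 in. Treat welds as unit-width lines.
Polar moment about centroid: J = 2[d³/12 + d(b/2)²] = 2[12³/12 + 12×3²] = 504 in³.
Direct shear f_v = P/L_w = 57.7 / 24 = 2.404 kip/in (vertical).
Torsion M = P·e = 57.7 × 9.5 = 548.15 kip·in.
Critical point at (x, y) = (3, 6) from centroid. f_tx = M·y/J = 6.526 kip/in; f_ty = M·x/J = 3.263 kip/in.
Resultant f_max = √[f_tx² + (f_v + f_ty)²] = √[6.526² + (2.404 + 3.263)²] = 8.643 kip/in.
Capacity per unit length: r_n/Ω = (1/2.0) × 0.6 × 90 × (0.707 × 0.375) = 7.158 kip/in.
8.643 > 7.158 → NOT adequate.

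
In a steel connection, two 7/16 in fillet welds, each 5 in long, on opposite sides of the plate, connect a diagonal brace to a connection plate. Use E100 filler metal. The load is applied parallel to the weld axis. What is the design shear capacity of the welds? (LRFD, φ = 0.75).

E100XX → F_EXX = 100 ksi.
Effective throat t_e = 0.707 × 0.4375 = 0.3093 in.
Total length L = 10 in; A_we = 0.3093 × 10 = 3.093 in².
F_nw = 0.6 F_EXX = 0.6 × 100 = 60 ksi.
φR_n = 0.75 × 60 × 3.093 = 139.2 kip.

φR_n ≈ 139 kip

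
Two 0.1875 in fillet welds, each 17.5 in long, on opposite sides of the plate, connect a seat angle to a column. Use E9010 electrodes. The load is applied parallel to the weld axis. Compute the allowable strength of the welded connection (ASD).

R_n/Ω ≈ 125 kips

E90XX → F_EXX = 90 ksi.
Effective throat t_e = 0.707 × 0.1875 = 0.1326 in.
Total length L = 35 in; A_we = 0.1326 × 35 = 4.64 in².
F_nw = 0.6 F_EXX = 0.6 × 90 = 54 ksi.
R_n = 54 × 4.64 = 250.5 kips; R_n/Ω = 250.5/2.0 = 125.3 kips.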